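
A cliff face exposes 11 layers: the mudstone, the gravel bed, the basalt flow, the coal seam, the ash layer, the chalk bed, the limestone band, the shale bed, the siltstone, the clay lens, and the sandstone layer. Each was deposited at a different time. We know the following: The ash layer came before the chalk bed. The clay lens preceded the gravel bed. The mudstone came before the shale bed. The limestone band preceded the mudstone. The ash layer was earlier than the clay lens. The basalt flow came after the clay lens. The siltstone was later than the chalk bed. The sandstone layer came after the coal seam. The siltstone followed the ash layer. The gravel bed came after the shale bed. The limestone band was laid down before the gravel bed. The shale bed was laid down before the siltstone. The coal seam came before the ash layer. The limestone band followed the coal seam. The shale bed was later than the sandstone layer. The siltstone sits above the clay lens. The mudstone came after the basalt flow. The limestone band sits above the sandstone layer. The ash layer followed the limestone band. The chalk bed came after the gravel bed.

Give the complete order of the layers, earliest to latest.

The constraints fix every adjacent pair, so only one ordering works:
the coal seam → the sandstone layer → the limestone band → the ash layer → the clay lens → the basalt flow → the mudstone → the shale bed → the gravel bed → the chalk bed → the siltstone.

the coal seam, the sandstone layer, the limestone band, the ash layer, the clay lens, the basalt flow, the mudstone, the shale bed, the gravel bed, the chalk bed, the siltstone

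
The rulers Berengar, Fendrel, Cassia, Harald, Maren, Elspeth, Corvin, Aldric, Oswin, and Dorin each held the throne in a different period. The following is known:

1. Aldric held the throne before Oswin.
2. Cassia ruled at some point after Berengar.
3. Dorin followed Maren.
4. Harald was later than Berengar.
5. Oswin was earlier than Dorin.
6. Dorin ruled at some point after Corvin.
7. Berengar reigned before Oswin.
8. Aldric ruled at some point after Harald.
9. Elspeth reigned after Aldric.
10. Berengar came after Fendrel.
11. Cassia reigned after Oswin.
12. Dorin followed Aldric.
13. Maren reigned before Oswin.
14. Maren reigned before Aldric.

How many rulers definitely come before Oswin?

5

Directly stated before Oswin: Aldric, Berengar, and Maren.
Fendrel reaches Oswin via Fendrel → Berengar → Oswin.
Harald reaches Oswin via Harald → Aldric → Oswin.
No chain forces Cassia (or any of the others) ahead of Oswin.
That's Aldric, Berengar, Fendrel, Harald, and Maren — 5 in all.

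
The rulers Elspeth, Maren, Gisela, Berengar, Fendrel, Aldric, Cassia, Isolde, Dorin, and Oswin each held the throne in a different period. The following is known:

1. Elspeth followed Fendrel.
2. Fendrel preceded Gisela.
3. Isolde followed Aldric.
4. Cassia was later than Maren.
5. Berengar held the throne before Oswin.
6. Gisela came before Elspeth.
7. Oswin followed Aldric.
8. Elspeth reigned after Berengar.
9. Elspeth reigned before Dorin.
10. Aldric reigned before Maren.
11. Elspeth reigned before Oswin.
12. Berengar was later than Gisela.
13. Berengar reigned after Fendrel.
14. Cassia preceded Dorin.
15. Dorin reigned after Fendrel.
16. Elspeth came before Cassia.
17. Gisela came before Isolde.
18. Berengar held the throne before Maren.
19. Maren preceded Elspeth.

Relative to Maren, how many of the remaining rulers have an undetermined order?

1

Forced before Maren: Aldric, Berengar, Fendrel, and Gisela; forced after Maren: Cassia, Dorin, Elspeth, and Oswin.
That leaves Isolde with no forced order relative to Maren — 1.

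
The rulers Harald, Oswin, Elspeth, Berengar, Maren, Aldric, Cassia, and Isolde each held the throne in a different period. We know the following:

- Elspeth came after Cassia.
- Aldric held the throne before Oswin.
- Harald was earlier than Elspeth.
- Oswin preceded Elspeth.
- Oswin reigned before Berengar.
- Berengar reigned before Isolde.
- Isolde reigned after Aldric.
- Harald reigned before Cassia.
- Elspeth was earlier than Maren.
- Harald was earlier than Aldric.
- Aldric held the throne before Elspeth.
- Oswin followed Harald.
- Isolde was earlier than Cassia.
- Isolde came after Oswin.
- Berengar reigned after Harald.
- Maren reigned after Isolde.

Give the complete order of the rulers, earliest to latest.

The constraints fix every adjacent pair, so only one ordering works:
Harald → Aldric → Oswin → Berengar → Isolde → Cassia → Elspeth → Maren.

Harald, Aldric, Oswin, Berengar, Isolde, Cassia, Elspeth, Maren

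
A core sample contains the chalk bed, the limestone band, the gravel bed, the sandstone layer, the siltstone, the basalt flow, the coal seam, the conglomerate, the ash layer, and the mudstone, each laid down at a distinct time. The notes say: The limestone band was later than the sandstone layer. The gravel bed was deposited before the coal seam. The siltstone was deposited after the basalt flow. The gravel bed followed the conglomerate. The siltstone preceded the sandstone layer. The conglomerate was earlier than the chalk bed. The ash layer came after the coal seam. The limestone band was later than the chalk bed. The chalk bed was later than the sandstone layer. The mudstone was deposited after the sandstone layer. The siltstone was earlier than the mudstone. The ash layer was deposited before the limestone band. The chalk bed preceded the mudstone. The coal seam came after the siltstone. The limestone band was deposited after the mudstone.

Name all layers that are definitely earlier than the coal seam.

Directly stated before the coal seam: the gravel bed and the siltstone.
The basalt flow reaches the coal seam via the basalt flow → the siltstone → the coal seam.
The conglomerate reaches the coal seam via the conglomerate → the gravel bed → the coal seam.
No chain forces the sandstone layer (or any of the others) ahead of the coal seam.

the basalt flow, the conglomerate, the gravel bed, the siltstone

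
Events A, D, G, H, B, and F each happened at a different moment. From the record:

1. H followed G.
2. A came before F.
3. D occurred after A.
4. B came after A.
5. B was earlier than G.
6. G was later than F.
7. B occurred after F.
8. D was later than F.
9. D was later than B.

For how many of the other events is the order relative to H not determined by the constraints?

Forced before H: A, B, F, and G.
That leaves D with no forced order relative to H — 1.

1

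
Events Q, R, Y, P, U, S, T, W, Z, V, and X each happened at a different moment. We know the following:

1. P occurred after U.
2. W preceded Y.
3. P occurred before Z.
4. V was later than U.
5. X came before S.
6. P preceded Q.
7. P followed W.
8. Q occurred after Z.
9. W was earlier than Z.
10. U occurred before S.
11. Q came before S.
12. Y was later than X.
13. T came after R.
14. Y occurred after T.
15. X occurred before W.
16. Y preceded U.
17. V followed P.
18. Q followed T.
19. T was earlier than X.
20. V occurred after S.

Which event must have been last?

Every other event has a chain of constraints placing it before V, so V is last.

V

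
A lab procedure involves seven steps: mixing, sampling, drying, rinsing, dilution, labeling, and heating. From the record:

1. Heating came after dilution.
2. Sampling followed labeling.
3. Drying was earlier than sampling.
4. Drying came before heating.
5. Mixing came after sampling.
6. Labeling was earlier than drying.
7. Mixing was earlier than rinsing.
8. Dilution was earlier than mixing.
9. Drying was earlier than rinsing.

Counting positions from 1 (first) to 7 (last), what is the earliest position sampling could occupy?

3

Drying and labeling must both come before sampling — 2 forced predecessors.
Nothing else is forced ahead of sampling, so its earliest slot is position 2 + 1 = 3.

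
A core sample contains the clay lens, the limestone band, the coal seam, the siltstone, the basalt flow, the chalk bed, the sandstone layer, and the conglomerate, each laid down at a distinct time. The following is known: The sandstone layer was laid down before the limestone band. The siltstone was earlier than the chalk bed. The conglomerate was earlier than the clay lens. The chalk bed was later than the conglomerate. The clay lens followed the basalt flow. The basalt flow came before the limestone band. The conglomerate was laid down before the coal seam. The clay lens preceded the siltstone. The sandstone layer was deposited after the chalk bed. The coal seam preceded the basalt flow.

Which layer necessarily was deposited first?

the conglomerate

The conglomerate has a chain of constraints placing it before every other layer, so the conglomerate must be first.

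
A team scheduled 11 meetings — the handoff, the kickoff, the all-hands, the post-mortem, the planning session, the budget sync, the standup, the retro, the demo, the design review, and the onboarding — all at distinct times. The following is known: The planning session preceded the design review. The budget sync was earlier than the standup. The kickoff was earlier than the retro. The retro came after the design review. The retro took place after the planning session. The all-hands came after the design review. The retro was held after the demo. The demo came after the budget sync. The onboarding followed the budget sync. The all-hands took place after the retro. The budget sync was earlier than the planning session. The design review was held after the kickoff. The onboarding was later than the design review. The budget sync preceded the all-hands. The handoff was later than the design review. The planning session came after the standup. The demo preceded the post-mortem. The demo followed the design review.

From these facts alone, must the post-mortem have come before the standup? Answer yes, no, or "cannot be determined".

no

Tracing the constraints gives the standup → the planning session → the design review → the demo → the post-mortem, so the standup must come before the post-mortem.
That means the post-mortem cannot be before the standup.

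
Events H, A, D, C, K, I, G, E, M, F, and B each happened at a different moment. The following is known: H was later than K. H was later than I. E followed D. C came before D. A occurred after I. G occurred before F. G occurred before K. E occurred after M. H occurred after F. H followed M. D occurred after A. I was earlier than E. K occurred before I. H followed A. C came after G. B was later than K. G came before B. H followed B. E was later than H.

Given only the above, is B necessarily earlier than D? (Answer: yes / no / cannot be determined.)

No chain of stated constraints runs from B to D, and none runs from D to B either.
So the relative order of B and D is not fixed by the given facts.

cannot be determined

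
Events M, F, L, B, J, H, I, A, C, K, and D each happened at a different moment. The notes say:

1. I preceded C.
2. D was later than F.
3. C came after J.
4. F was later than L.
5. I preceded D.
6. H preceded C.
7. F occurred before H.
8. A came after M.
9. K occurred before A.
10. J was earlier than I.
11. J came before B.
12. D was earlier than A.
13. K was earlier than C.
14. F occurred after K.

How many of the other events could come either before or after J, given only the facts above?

5

Forced after J: A, B, C, D, and I.
That leaves F, H, K, L, and M with no forced order relative to J — 5.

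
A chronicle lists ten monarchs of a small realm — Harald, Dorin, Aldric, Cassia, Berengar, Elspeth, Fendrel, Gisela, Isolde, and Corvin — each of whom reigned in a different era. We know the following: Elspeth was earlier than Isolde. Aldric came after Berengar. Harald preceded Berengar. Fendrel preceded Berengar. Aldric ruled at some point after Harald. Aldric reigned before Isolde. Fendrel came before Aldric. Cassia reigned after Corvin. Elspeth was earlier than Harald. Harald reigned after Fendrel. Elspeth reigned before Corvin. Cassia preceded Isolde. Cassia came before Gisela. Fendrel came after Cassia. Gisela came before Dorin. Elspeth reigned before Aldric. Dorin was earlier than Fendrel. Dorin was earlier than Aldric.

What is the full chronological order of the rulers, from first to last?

Elspeth, Corvin, Cassia, Gisela, Dorin, Fendrel, Harald, Berengar, Aldric, Isolde

The constraints fix every adjacent pair, so only one ordering works:
Elspeth → Corvin → Cassia → Gisela → Dorin → Fendrel → Harald → Berengar → Aldric → Isolde.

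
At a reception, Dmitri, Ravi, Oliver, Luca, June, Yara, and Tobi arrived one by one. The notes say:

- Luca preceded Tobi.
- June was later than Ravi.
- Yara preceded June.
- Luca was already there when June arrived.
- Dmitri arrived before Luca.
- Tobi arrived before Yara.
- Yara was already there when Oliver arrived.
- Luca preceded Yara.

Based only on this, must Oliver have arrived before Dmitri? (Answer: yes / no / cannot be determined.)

Tracing the constraints gives Dmitri → Luca → Yara → Oliver, so Dmitri must come before Oliver.
That means Oliver cannot be before Dmitri.

no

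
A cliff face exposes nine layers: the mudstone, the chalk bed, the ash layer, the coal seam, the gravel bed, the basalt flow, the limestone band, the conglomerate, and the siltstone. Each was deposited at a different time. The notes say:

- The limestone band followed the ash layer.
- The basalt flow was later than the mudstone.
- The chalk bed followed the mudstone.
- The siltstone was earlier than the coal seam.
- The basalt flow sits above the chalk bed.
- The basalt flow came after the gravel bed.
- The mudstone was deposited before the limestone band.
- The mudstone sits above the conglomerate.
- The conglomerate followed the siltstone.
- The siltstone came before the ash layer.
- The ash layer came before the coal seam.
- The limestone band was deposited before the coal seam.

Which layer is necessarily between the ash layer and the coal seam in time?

Tracing the constraints gives the ash layer → the limestone band → the coal seam, so the limestone band sits after the ash layer and before the coal seam.
No other layer is forced both after the ash layer and before the coal seam.

the limestone band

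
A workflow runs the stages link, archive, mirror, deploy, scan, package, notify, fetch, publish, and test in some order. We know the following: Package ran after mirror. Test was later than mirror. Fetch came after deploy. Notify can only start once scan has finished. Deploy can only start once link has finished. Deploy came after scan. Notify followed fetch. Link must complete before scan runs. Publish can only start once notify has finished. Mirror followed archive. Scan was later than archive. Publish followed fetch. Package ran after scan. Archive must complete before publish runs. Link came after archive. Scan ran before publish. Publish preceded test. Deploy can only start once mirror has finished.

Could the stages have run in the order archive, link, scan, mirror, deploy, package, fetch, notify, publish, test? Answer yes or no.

Check each stated constraint against the proposed order — e.g. mirror is ahead of test; archive is ahead of publish. Every pair is in the required order; nothing is violated.

yes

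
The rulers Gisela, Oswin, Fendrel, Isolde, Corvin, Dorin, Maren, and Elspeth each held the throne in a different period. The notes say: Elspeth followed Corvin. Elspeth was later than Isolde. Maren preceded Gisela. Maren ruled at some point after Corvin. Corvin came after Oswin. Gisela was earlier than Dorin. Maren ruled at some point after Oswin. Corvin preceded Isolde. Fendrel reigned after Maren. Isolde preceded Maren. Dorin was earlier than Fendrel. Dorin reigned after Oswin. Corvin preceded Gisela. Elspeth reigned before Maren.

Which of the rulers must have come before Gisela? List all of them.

Directly stated before Gisela: Corvin and Maren.
Elspeth reaches Gisela via Elspeth → Maren → Gisela.
Isolde reaches Gisela via Isolde → Maren → Gisela.
Oswin reaches Gisela via Oswin → Corvin → Gisela.
No chain forces Fendrel (or any of the others) ahead of Gisela.

Corvin, Elspeth, Isolde, Maren, Oswin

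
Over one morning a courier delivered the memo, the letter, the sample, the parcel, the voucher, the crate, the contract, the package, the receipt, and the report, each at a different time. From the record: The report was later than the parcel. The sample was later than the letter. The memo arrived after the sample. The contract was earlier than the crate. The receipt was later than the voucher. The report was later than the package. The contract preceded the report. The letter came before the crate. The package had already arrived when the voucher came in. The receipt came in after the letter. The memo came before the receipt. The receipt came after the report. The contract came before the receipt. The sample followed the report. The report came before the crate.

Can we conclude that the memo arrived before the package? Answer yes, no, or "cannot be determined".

no

Tracing the constraints gives the package → the report → the sample → the memo, so the package must come before the memo.
That means the memo cannot be before the package.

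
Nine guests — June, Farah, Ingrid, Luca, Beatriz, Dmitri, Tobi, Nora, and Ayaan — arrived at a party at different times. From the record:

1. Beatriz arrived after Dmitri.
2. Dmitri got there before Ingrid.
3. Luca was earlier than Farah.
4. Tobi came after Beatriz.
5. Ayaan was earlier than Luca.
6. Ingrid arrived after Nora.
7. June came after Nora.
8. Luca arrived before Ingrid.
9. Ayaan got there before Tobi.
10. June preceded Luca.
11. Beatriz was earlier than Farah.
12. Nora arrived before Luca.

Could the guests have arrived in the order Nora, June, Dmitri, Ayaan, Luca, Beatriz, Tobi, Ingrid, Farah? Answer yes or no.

Check each stated constraint against the proposed order — e.g. Dmitri is ahead of Ingrid; Nora is ahead of Ingrid. Every pair is in the required order; nothing is violated.

yes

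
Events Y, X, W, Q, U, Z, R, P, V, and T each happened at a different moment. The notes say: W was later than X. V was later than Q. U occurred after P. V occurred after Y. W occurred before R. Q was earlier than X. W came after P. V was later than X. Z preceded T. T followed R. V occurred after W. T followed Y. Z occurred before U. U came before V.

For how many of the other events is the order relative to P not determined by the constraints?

4

Forced after P: R, T, U, V, and W.
That leaves Q, X, Y, and Z with no forced order relative to P — 4.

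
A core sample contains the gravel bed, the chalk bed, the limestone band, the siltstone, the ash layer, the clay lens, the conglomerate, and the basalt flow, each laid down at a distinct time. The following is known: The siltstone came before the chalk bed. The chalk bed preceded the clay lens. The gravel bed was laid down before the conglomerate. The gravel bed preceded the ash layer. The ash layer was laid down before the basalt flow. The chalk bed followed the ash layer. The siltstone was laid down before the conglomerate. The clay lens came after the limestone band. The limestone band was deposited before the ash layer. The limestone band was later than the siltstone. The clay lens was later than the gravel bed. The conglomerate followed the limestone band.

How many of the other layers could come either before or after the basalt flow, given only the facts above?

3

Forced before the basalt flow: the ash layer, the gravel bed, the limestone band, and the siltstone.
That leaves the chalk bed, the clay lens, and the conglomerate with no forced order relative to the basalt flow — 3.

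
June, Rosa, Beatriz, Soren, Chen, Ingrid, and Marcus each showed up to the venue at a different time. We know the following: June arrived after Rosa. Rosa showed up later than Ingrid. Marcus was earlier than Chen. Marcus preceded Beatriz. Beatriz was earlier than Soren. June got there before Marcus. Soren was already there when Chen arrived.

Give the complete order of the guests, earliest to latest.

The constraints fix every adjacent pair, so only one ordering works:
Ingrid → Rosa → June → Marcus → Beatriz → Soren → Chen.

Ingrid, Rosa, June, Marcus, Beatriz, Soren, Chen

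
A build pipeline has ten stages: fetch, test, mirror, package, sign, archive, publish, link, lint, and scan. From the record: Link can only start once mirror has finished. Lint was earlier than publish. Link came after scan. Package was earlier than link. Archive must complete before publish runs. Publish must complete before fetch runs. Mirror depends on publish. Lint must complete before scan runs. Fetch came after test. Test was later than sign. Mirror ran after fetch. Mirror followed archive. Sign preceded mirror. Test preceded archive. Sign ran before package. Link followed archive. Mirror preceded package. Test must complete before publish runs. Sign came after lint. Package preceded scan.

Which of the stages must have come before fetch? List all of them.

archive, lint, publish, sign, test

Directly stated before fetch: publish and test.
Archive reaches fetch via archive → publish → fetch.
Lint reaches fetch via lint → publish → fetch.
Sign reaches fetch via sign → test → fetch.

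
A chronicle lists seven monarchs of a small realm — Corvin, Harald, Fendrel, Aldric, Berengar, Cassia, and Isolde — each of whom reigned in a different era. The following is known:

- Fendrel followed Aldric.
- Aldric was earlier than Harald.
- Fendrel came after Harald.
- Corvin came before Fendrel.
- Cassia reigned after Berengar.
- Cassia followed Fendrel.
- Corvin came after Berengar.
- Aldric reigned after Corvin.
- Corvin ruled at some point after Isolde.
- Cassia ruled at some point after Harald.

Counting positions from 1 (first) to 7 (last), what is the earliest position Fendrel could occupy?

Aldric, Berengar, Corvin, Harald, and Isolde must all come before Fendrel — 5 forced predecessors.
Nothing else is forced ahead of Fendrel, so their earliest slot is position 5 + 1 = 6.

6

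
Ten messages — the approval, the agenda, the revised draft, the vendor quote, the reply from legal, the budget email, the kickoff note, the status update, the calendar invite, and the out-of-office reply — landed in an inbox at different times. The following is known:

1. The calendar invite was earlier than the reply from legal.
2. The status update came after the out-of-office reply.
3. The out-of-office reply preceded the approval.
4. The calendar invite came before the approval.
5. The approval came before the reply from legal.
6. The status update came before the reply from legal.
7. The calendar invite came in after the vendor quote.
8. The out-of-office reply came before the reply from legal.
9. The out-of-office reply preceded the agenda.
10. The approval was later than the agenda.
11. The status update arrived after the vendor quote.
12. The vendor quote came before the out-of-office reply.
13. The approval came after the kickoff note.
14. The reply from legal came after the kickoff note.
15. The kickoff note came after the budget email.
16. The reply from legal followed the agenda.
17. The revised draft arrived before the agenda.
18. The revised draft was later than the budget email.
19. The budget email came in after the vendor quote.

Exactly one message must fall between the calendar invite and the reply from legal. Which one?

the approval

Tracing the constraints gives the calendar invite → the approval → the reply from legal, so the approval sits after the calendar invite and before the reply from legal.
No other message is forced both after the calendar invite and before the reply from legal.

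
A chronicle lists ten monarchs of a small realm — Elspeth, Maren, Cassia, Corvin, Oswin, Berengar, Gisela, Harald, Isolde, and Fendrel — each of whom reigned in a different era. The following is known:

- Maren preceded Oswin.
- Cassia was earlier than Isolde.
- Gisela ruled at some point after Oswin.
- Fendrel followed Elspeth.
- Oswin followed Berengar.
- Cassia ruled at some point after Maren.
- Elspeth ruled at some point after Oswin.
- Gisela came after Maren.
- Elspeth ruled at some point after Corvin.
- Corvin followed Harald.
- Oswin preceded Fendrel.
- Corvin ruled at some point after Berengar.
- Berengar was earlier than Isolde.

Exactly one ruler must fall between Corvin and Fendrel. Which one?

Tracing the constraints gives Corvin → Elspeth → Fendrel, so Elspeth sits after Corvin and before Fendrel.
No other ruler is forced both after Corvin and before Fendrel.

Elspeth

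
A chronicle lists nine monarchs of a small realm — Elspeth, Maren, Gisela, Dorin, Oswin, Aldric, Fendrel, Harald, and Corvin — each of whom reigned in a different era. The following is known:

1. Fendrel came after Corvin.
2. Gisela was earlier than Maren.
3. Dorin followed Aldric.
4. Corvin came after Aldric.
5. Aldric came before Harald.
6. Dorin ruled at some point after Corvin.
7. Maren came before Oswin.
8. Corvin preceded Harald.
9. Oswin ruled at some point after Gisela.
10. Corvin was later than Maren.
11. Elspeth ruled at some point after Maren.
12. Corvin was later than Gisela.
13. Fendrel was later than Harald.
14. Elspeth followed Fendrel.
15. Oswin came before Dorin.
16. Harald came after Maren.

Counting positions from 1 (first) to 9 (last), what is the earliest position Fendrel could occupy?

6

Aldric, Corvin, Gisela, Harald, and Maren must all come before Fendrel — 5 forced predecessors.
Nothing else is forced ahead of Fendrel, so their earliest slot is position 5 + 1 = 6.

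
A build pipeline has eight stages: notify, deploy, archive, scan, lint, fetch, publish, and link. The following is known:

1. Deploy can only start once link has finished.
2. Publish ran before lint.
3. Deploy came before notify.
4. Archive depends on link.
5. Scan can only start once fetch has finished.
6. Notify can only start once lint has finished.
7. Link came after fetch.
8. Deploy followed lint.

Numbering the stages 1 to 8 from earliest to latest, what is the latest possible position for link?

Link must come before archive, deploy, and notify — 3 stages forced after it.
Everything else can be placed before link in some valid order, so link can sit as late as position 8 − 3 = 5.

5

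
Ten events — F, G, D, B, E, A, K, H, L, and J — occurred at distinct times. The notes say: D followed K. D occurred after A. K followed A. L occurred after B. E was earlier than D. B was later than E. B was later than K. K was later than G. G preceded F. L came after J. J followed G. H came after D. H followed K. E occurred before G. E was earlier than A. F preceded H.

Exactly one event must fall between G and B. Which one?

K

Tracing the constraints gives G → K → B, so K sits after G and before B.
No other event is forced both after G and before B.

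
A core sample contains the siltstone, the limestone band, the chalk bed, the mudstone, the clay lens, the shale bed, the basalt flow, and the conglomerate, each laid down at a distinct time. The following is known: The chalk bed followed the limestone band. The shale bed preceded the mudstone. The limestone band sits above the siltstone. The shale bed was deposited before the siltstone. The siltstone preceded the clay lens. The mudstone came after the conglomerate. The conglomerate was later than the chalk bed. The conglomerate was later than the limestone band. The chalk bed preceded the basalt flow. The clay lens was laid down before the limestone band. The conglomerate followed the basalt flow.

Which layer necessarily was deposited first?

The shale bed has a chain of constraints placing it before every other layer, so the shale bed must be first.

the shale bed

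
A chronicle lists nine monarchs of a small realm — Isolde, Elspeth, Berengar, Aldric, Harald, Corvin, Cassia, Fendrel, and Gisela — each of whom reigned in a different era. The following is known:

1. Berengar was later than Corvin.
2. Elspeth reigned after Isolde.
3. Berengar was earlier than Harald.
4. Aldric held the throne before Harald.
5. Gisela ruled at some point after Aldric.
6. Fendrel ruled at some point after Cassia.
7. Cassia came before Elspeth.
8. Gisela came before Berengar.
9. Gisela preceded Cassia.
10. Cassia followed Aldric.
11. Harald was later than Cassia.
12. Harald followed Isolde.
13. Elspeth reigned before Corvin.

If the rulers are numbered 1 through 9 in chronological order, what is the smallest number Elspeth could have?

5

Aldric, Cassia, Gisela, and Isolde must all come before Elspeth — 4 forced predecessors.
Nothing else is forced ahead of Elspeth, so their earliest slot is position 4 + 1 = 5.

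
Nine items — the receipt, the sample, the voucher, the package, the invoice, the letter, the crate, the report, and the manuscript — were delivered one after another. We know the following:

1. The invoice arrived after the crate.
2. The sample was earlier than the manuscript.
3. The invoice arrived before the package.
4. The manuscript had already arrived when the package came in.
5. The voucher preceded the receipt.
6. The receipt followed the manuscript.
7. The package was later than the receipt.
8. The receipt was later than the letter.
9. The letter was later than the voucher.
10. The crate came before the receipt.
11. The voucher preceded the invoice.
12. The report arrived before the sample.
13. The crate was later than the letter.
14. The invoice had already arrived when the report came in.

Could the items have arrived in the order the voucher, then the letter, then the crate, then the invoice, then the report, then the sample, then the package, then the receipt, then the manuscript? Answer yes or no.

no

The constraints require the manuscript before the receipt, but in the proposed sequence the receipt appears ahead of the manuscript. That one violation is enough.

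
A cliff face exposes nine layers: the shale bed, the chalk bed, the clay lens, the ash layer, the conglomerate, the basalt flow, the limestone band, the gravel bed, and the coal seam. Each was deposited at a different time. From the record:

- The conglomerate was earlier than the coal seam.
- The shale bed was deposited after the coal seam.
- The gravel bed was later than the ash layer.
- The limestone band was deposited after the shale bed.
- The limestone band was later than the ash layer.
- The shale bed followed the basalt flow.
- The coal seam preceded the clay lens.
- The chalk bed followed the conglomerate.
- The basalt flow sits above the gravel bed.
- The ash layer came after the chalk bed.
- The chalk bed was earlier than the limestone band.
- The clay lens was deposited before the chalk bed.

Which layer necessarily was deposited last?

Every other layer has a chain of constraints placing it before the limestone band, so the limestone band is last.

the limestone band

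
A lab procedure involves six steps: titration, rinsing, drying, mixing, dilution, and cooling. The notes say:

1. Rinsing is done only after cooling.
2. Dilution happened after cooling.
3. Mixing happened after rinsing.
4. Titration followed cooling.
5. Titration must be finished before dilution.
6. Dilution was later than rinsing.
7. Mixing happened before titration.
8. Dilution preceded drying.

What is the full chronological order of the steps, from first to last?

cooling, rinsing, mixing, titration, dilution, drying

The constraints fix every adjacent pair, so only one ordering works:
cooling → rinsing → mixing → titration → dilution → drying.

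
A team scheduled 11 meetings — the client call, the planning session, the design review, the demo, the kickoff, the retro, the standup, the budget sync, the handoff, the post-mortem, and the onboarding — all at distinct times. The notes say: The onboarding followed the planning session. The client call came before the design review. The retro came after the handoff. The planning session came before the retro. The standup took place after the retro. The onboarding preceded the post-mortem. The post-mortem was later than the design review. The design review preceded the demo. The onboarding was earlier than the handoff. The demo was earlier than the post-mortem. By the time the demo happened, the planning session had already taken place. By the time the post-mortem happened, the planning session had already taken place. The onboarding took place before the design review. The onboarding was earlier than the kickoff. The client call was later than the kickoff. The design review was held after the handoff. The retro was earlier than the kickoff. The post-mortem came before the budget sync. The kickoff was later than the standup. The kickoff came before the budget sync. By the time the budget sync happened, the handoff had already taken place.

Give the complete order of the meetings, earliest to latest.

The constraints fix every adjacent pair, so only one ordering works:
the planning session → the onboarding → the handoff → the retro → the standup → the kickoff → the client call → the design review → the demo → the post-mortem → the budget sync.

the planning session, the onboarding, the handoff, the retro, the standup, the kickoff, the client call, the design review, the demo, the post-mortem, the budget sync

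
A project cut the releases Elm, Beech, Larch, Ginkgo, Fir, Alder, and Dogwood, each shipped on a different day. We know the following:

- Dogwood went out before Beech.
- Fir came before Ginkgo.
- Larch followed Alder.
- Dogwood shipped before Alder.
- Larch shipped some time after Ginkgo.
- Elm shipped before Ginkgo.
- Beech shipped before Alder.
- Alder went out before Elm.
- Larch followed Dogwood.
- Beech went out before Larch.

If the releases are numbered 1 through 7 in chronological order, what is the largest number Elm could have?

Elm must come before Ginkgo and Larch — 2 releases forced after it.
Everything else can be placed before Elm in some valid order, so Elm can sit as late as position 7 − 2 = 5.

5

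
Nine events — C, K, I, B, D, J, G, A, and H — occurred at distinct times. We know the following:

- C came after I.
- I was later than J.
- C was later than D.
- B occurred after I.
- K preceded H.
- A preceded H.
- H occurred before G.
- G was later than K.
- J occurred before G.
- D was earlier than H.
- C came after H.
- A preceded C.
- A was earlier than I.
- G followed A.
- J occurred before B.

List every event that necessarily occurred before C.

A, D, H, I, J, K

Directly stated before C: A, D, H, and I.
J reaches C via J → I → C.
K reaches C via K → H → C.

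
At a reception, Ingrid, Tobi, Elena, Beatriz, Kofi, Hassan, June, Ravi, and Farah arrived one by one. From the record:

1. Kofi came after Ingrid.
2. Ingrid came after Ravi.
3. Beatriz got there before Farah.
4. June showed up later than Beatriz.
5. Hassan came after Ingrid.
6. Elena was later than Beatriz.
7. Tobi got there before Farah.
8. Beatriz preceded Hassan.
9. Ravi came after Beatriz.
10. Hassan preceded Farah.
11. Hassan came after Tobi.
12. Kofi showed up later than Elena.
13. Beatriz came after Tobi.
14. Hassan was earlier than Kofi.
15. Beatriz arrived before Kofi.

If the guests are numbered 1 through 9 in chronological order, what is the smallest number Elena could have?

3

Beatriz and Tobi must both come before Elena — 2 forced predecessors.
Nothing else is forced ahead of Elena, so their earliest slot is position 2 + 1 = 3.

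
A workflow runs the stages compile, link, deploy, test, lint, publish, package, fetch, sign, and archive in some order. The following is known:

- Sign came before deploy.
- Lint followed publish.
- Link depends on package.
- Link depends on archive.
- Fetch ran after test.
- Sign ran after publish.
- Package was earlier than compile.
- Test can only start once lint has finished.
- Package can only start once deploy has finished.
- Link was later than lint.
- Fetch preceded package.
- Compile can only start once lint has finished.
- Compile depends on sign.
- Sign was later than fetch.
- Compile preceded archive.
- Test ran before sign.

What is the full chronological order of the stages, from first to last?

The constraints fix every adjacent pair, so only one ordering works:
publish → lint → test → fetch → sign → deploy → package → compile → archive → link.

publish, lint, test, fetch, sign, deploy, package, compile, archive, link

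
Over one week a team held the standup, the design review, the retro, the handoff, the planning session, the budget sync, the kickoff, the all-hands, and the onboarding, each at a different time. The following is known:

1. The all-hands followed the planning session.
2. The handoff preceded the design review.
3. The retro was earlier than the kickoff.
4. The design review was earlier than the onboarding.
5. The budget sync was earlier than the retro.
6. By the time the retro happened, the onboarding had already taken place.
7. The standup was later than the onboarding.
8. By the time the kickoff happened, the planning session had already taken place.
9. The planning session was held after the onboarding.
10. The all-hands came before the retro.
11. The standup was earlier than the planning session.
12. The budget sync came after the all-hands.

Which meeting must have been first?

The handoff has a chain of constraints placing it before every other meeting, so the handoff must be first.

the handoff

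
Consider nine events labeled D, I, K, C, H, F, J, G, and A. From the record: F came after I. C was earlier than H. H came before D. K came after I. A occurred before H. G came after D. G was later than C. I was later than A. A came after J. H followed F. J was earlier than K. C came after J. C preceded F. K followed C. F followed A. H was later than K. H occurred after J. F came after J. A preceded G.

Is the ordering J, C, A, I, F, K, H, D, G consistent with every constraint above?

Check each stated constraint against the proposed order — e.g. J is ahead of H; C is ahead of G. Every pair is in the required order; nothing is violated.

yes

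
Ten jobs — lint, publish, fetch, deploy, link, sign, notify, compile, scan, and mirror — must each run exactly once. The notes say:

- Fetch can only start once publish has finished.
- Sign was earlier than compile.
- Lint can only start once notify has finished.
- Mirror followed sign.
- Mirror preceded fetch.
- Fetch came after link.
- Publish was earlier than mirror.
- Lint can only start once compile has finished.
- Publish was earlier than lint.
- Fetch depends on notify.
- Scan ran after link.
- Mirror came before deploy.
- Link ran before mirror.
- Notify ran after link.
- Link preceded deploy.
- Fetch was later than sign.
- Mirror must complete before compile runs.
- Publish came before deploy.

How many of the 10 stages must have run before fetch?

Directly stated before fetch: link, mirror, notify, publish, and sign.
No chain forces compile (or any of the others) ahead of fetch.
That's link, mirror, notify, publish, and sign — 5 in all.

5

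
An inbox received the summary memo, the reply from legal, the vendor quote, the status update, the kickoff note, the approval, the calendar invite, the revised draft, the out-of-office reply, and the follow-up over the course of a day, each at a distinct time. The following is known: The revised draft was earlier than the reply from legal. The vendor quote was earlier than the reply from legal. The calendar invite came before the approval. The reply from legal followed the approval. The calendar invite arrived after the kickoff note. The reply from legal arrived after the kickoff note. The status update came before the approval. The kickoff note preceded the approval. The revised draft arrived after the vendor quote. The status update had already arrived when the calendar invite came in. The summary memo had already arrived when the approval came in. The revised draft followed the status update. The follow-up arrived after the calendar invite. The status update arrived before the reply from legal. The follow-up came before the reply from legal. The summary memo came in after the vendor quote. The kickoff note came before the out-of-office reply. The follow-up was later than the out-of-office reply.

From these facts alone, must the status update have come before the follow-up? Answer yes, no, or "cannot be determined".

yes

Chain the constraints: the status update → the calendar invite → the follow-up. Each link is directly stated, so the status update comes before the follow-up.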